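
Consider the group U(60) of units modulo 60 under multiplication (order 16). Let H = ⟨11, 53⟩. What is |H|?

8

|⟨11⟩| = 2 and |⟨53⟩| = 4, so |H| is a multiple of lcm(2, 4) = 4 and divides |G| = 16.
Closing under the operation: H = {1, 7, 11, 17, 43, 49, 53, 59}, so |H| = 8.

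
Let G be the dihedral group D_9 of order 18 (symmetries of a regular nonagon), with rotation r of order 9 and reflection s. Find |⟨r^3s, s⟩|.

6

|⟨r^3s⟩| = 2 and |⟨s⟩| = 2, so |H| is a multiple of lcm(2, 2) = 2 and divides |G| = 18.
Closing under the operation: H = {e, r^3, r^6, s, r^3s, r^6s}, so |H| = 6.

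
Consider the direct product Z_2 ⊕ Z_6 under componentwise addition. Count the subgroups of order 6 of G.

3

|G| = 12 and 6 | 12, so subgroups of order 6 are possible by Lagrange.
The subgroups of order 6 are: {(0,0), (0,1), (0,2), (0,3), (0,4), (0,5)}; {(0,0), (0,2), (0,4), (1,0), (1,2), (1,4)}; {(0,0), (0,2), (0,4), (1,1), (1,3), (1,5)}.
So G has 3 subgroups of order 6.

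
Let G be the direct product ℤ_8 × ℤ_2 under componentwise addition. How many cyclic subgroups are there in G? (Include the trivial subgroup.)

Group the elements of G by the cyclic subgroup they generate; each cyclic subgroup of order d accounts for φ(d) elements.
Cyclic subgroups by order — order 1: 1; order 2: 3; order 4: 2; order 8: 2.
Total: 8.

8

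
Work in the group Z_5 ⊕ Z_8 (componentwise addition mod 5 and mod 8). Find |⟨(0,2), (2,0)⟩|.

20

|⟨(0,2)⟩| = 4 and |⟨(2,0)⟩| = 5, so |H| is a multiple of lcm(4, 5) = 20 and divides |G| = 40.
Closing under the operation: H = {(0,0), (0,2), (0,4), (0,6), (1,0), (1,2), (1,4), (1,6), (2,0), (2,2), (2,4), (2,6), (3,0), (3,2), (3,4), (3,6), (4,0), (4,2), (4,4), (4,6)}, so |H| = 20.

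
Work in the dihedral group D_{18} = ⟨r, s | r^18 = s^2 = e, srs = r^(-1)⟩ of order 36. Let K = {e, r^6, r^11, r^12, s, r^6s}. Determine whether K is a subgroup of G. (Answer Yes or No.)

r^11 ∈ K but its inverse r^7 ∉ K, so K is not a subgroup.

No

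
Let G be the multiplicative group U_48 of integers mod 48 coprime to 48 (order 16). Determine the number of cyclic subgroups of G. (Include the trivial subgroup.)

Group the elements of G by the cyclic subgroup they generate; each cyclic subgroup of order d accounts for φ(d) elements.
Cyclic subgroups by order — order 1: 1; order 2: 7; order 4: 4.
Total: 12.

12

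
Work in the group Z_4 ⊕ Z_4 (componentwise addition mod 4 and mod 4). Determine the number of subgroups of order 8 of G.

3

|G| = 16 and 8 | 16, so subgroups of order 8 are possible by Lagrange.
The subgroups of order 8 are: {(0,0), (0,1), (0,2), (0,3), (2,0), (2,1), (2,2), (2,3)}; {(0,0), (0,2), (1,0), (1,2), (2,0), (2,2), (3,0), (3,2)}; {(0,0), (0,2), (1,1), (1,3), (2,0), (2,2), (3,1), (3,3)}.
So G has 3 subgroups of order 8.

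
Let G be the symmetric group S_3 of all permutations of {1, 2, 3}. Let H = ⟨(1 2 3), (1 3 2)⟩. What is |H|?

3

|⟨(1 2 3)⟩| = 3 and |⟨(1 3 2)⟩| = 3, so |H| is a multiple of lcm(3, 3) = 3 and divides |G| = 6.
Closing under the operation: H = {e, (1 2 3), (1 3 2)}, so |H| = 3.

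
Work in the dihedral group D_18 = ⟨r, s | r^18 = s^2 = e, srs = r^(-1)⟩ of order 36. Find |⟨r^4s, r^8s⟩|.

|⟨r^4s⟩| = 2 and |⟨r^8s⟩| = 2, so |H| is a multiple of lcm(2, 2) = 2 and divides |G| = 36.
Closing under the operation: H = {e, r^2, r^4, r^6, r^8, r^10, r^12, r^14, r^16, s, r^2s, r^4s, r^6s, r^8s, r^10s, r^12s, r^14s, r^16s}, so |H| = 18.

18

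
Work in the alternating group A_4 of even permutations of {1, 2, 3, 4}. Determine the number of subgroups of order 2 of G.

3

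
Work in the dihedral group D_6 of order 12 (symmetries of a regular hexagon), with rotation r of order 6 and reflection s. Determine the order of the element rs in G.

Computing powers of rs: the smallest k with (rs)^k = e is k = 2.

2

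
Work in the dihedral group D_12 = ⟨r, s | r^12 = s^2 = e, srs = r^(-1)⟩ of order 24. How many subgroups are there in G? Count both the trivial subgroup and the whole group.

|G| = 24, so by Lagrange every subgroup order divides 24. Divisors: 1, 2, 3, 4, 6, 8, 12, 24.
Subgroups by order — order 1: 1; order 2: 13; order 3: 1; order 4: 7; order 6: 5; order 8: 3; order 12: 3; order 24: 1.
Total: 1 + 13 + 1 + 7 + 5 + 3 + 3 + 1 = 34.

34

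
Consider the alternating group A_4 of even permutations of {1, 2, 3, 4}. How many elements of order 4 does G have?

No element of G has order 4 (even though 4 | 12).

0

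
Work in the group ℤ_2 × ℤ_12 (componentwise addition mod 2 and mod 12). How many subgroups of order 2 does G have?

3

|G| = 24 and 2 | 24, so subgroups of order 2 are possible by Lagrange.
The subgroups of order 2 are: {(0,0), (0,6)}; {(0,0), (1,0)}; {(0,0), (1,6)}.
So G has 3 subgroups of order 2.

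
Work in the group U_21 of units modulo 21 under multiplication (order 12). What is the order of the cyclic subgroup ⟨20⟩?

Compute successive powers of 20 mod 21: 20, 1; 20^2 ≡ 1 (mod 21).
So |⟨20⟩| = 2.

2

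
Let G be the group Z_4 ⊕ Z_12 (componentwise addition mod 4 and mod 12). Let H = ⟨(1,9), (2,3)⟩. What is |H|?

|⟨(1,9)⟩| = 4 and |⟨(2,3)⟩| = 4, so |H| is a multiple of lcm(4, 4) = 4 and divides |G| = 48.
Closing under the operation: H = {(0,0), (0,3), (0,6), (0,9), (1,0), (1,3), (1,6), (1,9), (2,0), (2,3), (2,6), (2,9), (3,0), (3,3), (3,6), (3,9)}, so |H| = 16.

16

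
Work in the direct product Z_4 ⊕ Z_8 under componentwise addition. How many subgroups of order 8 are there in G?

|G| = 32 and 8 | 32, so subgroups of order 8 are possible by Lagrange.
The subgroups of order 8 are: {(0,0), (0,1), (0,2), (0,3), (0,4), (0,5), (0,6), (0,7)}; {(0,0), (0,2), (0,4), (0,6), (2,0), (2,2), (2,4), (2,6)}; {(0,0), (0,2), (0,4), (0,6), (2,1), (2,3), (2,5), (2,7)}; {(0,0), (0,4), (1,0), (1,4), (2,0), (2,4), (3,0), (3,4)}; … (7 in all).
So G has 7 subgroups of order 8.

7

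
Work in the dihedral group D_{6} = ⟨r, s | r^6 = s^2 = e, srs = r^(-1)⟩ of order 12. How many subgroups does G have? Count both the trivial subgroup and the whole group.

16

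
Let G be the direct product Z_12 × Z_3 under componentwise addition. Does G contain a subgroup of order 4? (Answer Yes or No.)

Yes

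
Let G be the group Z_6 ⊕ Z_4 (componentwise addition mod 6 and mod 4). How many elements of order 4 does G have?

4

An element (a,b) has order lcm(ord(a), ord(b)); count pairs with lcm equal to 4.
Enumerating gives 4 such elements.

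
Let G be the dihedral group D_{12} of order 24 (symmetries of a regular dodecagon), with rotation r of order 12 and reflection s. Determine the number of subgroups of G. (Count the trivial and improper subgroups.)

|G| = 24, so by Lagrange every subgroup order divides 24. Divisors: 1, 2, 3, 4, 6, 8, 12, 24.
Subgroups by order — order 1: 1; order 2: 13; order 3: 1; order 4: 7; order 6: 5; order 8: 3; order 12: 3; order 24: 1.
Total: 1 + 13 + 1 + 7 + 5 + 3 + 3 + 1 = 34.

34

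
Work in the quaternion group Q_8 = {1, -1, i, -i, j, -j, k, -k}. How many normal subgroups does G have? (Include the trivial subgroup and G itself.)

6

G has 6 subgroups. Checking conjugation-invariance by order — order 1: 1/1 normal; order 2: 1/1 normal; order 4: 3/3 normal; order 8: 1/1 normal.
Total normal subgroups: 6.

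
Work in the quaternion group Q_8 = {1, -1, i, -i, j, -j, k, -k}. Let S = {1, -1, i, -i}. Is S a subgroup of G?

Yes

|S| = 4 divides |G| = 8, consistent with Lagrange.
S contains the identity, every element's inverse is in S, and S is closed under ·: it is a subgroup.
In fact S = ⟨-i⟩.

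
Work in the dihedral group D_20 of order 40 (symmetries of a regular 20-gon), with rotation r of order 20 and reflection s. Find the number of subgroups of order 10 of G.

|G| = 40 and 10 | 40, so subgroups of order 10 are possible by Lagrange.
The subgroups of order 10 are: {e, r^2, r^4, r^6, r^8, r^10, r^12, r^14, r^16, r^18}; {e, r^4, r^8, r^12, r^16, r^2s, r^6s, r^10s, r^14s, r^18s}; {e, r^4, r^8, r^12, r^16, r^3s, r^7s, r^11s, r^15s, r^19s}; {e, r^4, r^8, r^12, r^16, s, r^4s, r^8s, r^12s, r^16s}; … (5 in all).
So G has 5 subgroups of order 10.

5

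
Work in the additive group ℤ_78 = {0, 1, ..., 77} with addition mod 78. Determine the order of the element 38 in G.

In ℤ_78, the order of an element a is n/gcd(a, n).
gcd(38, 78) = 2, so |⟨38⟩| = 78/2 = 39.

39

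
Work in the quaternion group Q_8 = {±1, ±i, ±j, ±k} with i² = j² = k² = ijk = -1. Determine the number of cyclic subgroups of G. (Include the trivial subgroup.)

Each element a generates a cyclic subgroup ⟨a⟩; distinct elements may generate the same one (a cyclic group of order d has φ(d) generators).
Cyclic subgroups by order — order 1: 1; order 2: 1; order 4: 3.
Total: 5.

5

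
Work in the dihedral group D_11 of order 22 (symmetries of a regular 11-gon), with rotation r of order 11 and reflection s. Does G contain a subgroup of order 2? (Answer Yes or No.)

2 | 22. A subgroup of order 2 is {e, r^10s}.

Yes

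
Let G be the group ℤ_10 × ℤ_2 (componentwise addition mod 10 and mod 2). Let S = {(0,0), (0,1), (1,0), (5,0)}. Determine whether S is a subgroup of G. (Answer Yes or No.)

No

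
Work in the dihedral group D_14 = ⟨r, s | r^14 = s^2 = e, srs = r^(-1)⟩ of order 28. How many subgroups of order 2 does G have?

|G| = 28 and 2 | 28, so subgroups of order 2 are possible by Lagrange.
The subgroups of order 2 are: {e, r^10s}; {e, r^11s}; {e, r^12s}; {e, r^13s}; … (15 in all).
So G has 15 subgroups of order 2.

15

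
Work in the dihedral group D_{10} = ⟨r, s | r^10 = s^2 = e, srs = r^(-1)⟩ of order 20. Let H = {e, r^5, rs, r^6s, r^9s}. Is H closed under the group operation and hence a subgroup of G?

Closure fails: r^5 · r^9s = r^4s ∉ H. So H is not a subgroup.

No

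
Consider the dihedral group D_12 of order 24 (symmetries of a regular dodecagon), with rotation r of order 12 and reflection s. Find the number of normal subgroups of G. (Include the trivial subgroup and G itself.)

G has 34 subgroups. Checking conjugation-invariance by order — order 1: 1/1 normal; order 2: 1/13 normal; order 3: 1/1 normal; order 4: 1/7 normal; order 6: 1/5 normal; order 8: 0/3 normal; order 12: 3/3 normal; order 24: 1/1 normal.
Total normal subgroups: 9.

9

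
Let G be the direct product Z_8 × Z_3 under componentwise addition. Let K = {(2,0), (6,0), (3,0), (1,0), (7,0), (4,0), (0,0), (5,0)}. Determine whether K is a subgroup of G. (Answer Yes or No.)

|K| = 8 divides |G| = 24, consistent with Lagrange.
K contains the identity, every element's inverse is in K, and K is closed under +: it is a subgroup.
In fact K = ⟨(7,0)⟩.

Yes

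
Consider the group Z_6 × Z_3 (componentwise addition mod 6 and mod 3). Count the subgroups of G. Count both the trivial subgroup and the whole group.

|G| = 18, so by Lagrange every subgroup order divides 18. Divisors: 1, 2, 3, 6, 9, 18.
Subgroups by order — order 1: 1; order 2: 1; order 3: 4; order 6: 4; order 9: 1; order 18: 1.
Total: 1 + 1 + 4 + 4 + 1 + 1 = 12.

12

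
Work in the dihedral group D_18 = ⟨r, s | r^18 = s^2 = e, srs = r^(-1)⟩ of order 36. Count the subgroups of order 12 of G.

3

|G| = 36 and 12 | 36, so subgroups of order 12 are possible by Lagrange.
The subgroups of order 12 are: {e, r^3, r^6, r^9, r^12, r^15, rs, r^4s, r^7s, r^10s, r^13s, r^16s}; {e, r^3, r^6, r^9, r^12, r^15, r^2s, r^5s, r^8s, r^11s, r^14s, r^17s}; {e, r^3, r^6, r^9, r^12, r^15, s, r^3s, r^6s, r^9s, r^12s, r^15s}.
So G has 3 subgroups of order 12.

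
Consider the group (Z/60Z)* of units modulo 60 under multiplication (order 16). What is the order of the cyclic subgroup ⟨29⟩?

2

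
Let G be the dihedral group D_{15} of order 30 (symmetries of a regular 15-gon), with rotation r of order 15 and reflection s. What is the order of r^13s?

2

Computing powers of r^13s: the smallest k with (r^13s)^k = e is k = 2.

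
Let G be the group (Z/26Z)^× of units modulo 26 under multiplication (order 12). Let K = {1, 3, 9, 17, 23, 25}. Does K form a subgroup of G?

|K| = 6 divides |G| = 12, consistent with Lagrange.
K contains the identity, every element's inverse is in K, and K is closed under ·: it is a subgroup.
In fact K = ⟨17⟩.

Yes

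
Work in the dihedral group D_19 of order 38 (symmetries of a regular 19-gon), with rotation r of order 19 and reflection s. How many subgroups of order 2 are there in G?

19

|G| = 38 and 2 | 38, so subgroups of order 2 are possible by Lagrange.
The subgroups of order 2 are: {e, r^10s}; {e, r^11s}; {e, r^12s}; {e, r^13s}; … (19 in all).
So G has 19 subgroups of order 2.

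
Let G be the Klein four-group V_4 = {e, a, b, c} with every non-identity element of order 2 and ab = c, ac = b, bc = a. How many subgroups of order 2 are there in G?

3

|G| = 4 and 2 | 4, so subgroups of order 2 are possible by Lagrange.
The subgroups of order 2 are: {e, a}; {e, b}; {e, c}.
So G has 3 subgroups of order 2.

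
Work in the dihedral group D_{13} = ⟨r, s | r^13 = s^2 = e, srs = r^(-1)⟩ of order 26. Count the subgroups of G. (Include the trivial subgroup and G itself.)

16

|G| = 26, so by Lagrange every subgroup order divides 26. Divisors: 1, 2, 13, 26.
Subgroups by order — order 1: 1; order 2: 13; order 13: 1; order 26: 1.
Total: 1 + 13 + 1 + 1 = 16.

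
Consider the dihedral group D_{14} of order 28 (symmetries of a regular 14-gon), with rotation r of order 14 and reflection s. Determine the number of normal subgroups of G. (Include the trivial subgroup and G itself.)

G has 28 subgroups. Checking conjugation-invariance by order — order 1: 1/1 normal; order 2: 1/15 normal; order 4: 0/7 normal; order 7: 1/1 normal; order 14: 3/3 normal; order 28: 1/1 normal.
Total normal subgroups: 7.

7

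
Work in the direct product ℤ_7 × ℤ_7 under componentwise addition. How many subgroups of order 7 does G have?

8

|G| = 49 and 7 | 49, so subgroups of order 7 are possible by Lagrange.
The subgroups of order 7 are: {(0,0), (0,1), (0,2), (0,3), (0,4), (0,5), (0,6)}; {(0,0), (1,0), (2,0), (3,0), (4,0), (5,0), (6,0)}; {(0,0), (1,1), (2,2), (3,3), (4,4), (5,5), (6,6)}; {(0,0), (1,2), (2,4), (3,6), (4,1), (5,3), (6,5)}; … (8 in all).
So G has 8 subgroups of order 7.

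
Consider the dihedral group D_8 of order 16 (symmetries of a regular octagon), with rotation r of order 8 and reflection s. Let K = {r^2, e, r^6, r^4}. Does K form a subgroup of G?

Yes

|K| = 4 divides |G| = 16, consistent with Lagrange.
K contains the identity, every element's inverse is in K, and K is closed under ·: it is a subgroup.
In fact K = ⟨r^6⟩.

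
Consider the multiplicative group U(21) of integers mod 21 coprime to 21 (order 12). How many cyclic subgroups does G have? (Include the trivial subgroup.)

8

A cyclic subgroup of order d is generated by each of its φ(d) elements of order d, so the cyclic subgroups of order d number (#elements of order d)/φ(d).
Cyclic subgroups by order — order 1: 1; order 2: 3; order 3: 1; order 6: 3.
Total: 8.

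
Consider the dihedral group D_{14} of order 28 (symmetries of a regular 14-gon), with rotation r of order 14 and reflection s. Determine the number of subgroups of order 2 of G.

|G| = 28 and 2 | 28, so subgroups of order 2 are possible by Lagrange.
The subgroups of order 2 are: {e, r^10s}; {e, r^11s}; {e, r^12s}; {e, r^13s}; … (15 in all).
So G has 15 subgroups of order 2.

15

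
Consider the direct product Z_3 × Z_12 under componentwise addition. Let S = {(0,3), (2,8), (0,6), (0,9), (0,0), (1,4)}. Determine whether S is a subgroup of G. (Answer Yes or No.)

No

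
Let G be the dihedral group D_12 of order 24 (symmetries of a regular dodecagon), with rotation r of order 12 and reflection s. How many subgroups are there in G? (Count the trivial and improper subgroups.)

|G| = 24, so by Lagrange every subgroup order divides 24. Divisors: 1, 2, 3, 4, 6, 8, 12, 24.
Subgroups by order — order 1: 1; order 2: 13; order 3: 1; order 4: 7; order 6: 5; order 8: 3; order 12: 3; order 24: 1.
Total: 1 + 13 + 1 + 7 + 5 + 3 + 3 + 1 = 34.

34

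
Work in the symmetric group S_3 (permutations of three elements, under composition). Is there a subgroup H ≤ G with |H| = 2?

Yes

2 | 6. A subgroup of order 2 is {e, (1 2)}.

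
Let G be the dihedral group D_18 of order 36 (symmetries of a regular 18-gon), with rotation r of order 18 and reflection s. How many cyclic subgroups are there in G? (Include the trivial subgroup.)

24

Group the elements of G by the cyclic subgroup they generate; each cyclic subgroup of order d accounts for φ(d) elements.
Cyclic subgroups by order — order 1: 1; order 2: 19; order 3: 1; order 6: 1; order 9: 1; order 18: 1.
Total: 24.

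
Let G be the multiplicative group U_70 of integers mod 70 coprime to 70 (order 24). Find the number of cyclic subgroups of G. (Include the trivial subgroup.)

12

Group the elements of G by the cyclic subgroup they generate; each cyclic subgroup of order d accounts for φ(d) elements.
Cyclic subgroups by order — order 1: 1; order 2: 3; order 3: 1; order 4: 2; order 6: 3; order 12: 2.
Total: 12.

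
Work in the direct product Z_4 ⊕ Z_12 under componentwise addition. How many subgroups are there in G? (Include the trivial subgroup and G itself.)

30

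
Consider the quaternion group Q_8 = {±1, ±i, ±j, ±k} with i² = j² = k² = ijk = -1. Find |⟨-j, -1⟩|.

|⟨-j⟩| = 4 and |⟨-1⟩| = 2, so |H| is a multiple of lcm(4, 2) = 4 and divides |G| = 8.
Closing under the operation: H = {1, -1, j, -j}, so |H| = 4.

4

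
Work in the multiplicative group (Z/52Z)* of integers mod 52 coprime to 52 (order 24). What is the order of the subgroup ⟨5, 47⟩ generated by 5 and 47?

|⟨5⟩| = 4 and |⟨47⟩| = 4, so |H| is a multiple of lcm(4, 4) = 4 and divides |G| = 24.
Closing under the operation: H = {1, 5, 21, 25, 27, 31, 47, 51}, so |H| = 8.

8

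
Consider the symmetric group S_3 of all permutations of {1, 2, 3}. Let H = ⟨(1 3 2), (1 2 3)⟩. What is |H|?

|⟨(1 3 2)⟩| = 3 and |⟨(1 2 3)⟩| = 3, so |H| is a multiple of lcm(3, 3) = 3 and divides |G| = 6.
Closing under the operation: H = {e, (1 2 3), (1 3 2)}, so |H| = 3.

3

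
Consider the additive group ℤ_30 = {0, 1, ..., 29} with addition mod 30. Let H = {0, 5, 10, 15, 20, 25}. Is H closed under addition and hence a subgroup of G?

Yes

|H| = 6 divides |G| = 30, consistent with Lagrange.
H contains the identity, every element's inverse is in H, and H is closed under +: it is a subgroup.
In fact H = ⟨5⟩.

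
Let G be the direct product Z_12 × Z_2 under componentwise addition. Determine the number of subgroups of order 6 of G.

3

|G| = 24 and 6 | 24, so subgroups of order 6 are possible by Lagrange.
The subgroups of order 6 are: {(0,0), (0,1), (4,0), (4,1), (8,0), (8,1)}; {(0,0), (2,0), (4,0), (6,0), (8,0), (10,0)}; {(0,0), (2,1), (4,0), (6,1), (8,0), (10,1)}.
So G has 3 subgroups of order 6.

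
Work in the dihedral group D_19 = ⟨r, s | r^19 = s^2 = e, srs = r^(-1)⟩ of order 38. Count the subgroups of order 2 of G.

19

|G| = 38 and 2 | 38, so subgroups of order 2 are possible by Lagrange.
The subgroups of order 2 are: {e, r^10s}; {e, r^11s}; {e, r^12s}; {e, r^13s}; … (19 in all).
So G has 19 subgroups of order 2.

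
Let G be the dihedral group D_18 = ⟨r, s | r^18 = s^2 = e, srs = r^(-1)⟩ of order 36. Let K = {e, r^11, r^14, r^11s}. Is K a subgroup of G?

r^14 ∈ K but its inverse r^4 ∉ K, so K is not a subgroup.

No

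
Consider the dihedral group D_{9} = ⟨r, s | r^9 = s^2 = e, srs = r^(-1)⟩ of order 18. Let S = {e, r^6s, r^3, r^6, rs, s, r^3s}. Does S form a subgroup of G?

No

|S| = 7 does not divide |G| = 18, so by Lagrange S is not a subgroup.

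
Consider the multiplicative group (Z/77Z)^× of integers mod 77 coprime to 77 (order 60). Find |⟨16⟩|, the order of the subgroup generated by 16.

Compute successive powers of 16 mod 77: 16, 25, 15, 9, 67, 71, 58, 4, …; 16^15 ≡ 1 (mod 77).
So |⟨16⟩| = 15.

15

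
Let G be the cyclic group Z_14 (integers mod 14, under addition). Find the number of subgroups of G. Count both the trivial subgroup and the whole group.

4

Subgroups of the cyclic group Z_14 correspond bijectively to divisors of 14.
Divisors of 14: 1, 2, 7, 14.
So Z_14 has 4 subgroups.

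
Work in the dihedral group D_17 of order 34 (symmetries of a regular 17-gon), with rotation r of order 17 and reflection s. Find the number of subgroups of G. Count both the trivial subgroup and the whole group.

|G| = 34, so by Lagrange every subgroup order divides 34. Divisors: 1, 2, 17, 34.
Subgroups by order — order 1: 1; order 2: 17; order 17: 1; order 34: 1.
Total: 1 + 17 + 1 + 1 = 20.

20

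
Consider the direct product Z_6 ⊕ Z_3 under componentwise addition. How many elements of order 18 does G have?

0

An element (a,b) has order lcm(ord(a), ord(b)); count pairs with lcm equal to 18.
Enumerating gives 0 such elements.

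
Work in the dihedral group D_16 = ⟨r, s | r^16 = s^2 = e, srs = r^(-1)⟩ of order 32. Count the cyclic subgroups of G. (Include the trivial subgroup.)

21

Each element a generates a cyclic subgroup ⟨a⟩; distinct elements may generate the same one (a cyclic group of order d has φ(d) generators).
Cyclic subgroups by order — order 1: 1; order 2: 17; order 4: 1; order 8: 1; order 16: 1.
Total: 21.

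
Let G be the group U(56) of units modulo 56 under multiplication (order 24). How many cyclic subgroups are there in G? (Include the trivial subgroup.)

16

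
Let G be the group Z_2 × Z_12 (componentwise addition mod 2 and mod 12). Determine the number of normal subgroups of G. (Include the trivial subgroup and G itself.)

16

G is abelian, so every subgroup is normal.
G has 16 subgroups in total, hence 16 normal subgroups.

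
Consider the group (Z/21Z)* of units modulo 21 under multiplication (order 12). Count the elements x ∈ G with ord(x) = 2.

3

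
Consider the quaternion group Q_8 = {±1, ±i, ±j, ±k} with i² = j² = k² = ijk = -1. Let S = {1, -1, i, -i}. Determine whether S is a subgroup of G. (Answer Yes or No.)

Yes

|S| = 4 divides |G| = 8, consistent with Lagrange.
S contains the identity, every element's inverse is in S, and S is closed under ·: it is a subgroup.
In fact S = ⟨-i⟩.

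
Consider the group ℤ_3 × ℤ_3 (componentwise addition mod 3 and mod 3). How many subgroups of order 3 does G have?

4

|G| = 9 and 3 | 9, so subgroups of order 3 are possible by Lagrange.
The subgroups of order 3 are: {(0,0), (0,1), (0,2)}; {(0,0), (1,0), (2,0)}; {(0,0), (1,1), (2,2)}; {(0,0), (1,2), (2,1)}.
So G has 4 subgroups of order 3.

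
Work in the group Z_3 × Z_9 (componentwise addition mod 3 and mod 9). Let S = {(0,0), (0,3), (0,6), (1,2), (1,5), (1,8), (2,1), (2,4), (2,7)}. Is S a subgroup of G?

|S| = 9 divides |G| = 27, consistent with Lagrange.
S contains the identity, every element's inverse is in S, and S is closed under +: it is a subgroup.
In fact S = ⟨(2,4)⟩.

Yes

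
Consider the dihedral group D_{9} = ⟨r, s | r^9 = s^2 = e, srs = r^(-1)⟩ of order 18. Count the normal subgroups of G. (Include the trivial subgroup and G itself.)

4

G has 16 subgroups. Checking conjugation-invariance by order — order 1: 1/1 normal; order 2: 0/9 normal; order 3: 1/1 normal; order 6: 0/3 normal; order 9: 1/1 normal; order 18: 1/1 normal.
Total normal subgroups: 4.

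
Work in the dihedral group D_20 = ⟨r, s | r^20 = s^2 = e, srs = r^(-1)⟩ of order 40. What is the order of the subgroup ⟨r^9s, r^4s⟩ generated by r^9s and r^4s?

|⟨r^9s⟩| = 2 and |⟨r^4s⟩| = 2, so |H| is a multiple of lcm(2, 2) = 2 and divides |G| = 40.
Closing under the operation: H = {e, r^5, r^10, r^15, r^4s, r^9s, r^14s, r^19s}, so |H| = 8.

8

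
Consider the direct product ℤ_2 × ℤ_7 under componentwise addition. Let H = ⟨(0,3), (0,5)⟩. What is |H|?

|⟨(0,3)⟩| = 7 and |⟨(0,5)⟩| = 7, so |H| is a multiple of lcm(7, 7) = 7 and divides |G| = 14.
Closing under the operation: H = {(0,0), (0,1), (0,2), (0,3), (0,4), (0,5), (0,6)}, so |H| = 7.

7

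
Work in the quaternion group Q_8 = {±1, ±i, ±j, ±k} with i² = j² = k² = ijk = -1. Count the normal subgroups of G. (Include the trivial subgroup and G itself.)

G has 6 subgroups. Checking conjugation-invariance by order — order 1: 1/1 normal; order 2: 1/1 normal; order 4: 3/3 normal; order 8: 1/1 normal.
Total normal subgroups: 6.

6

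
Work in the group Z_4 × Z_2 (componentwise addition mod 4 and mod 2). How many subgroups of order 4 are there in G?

|G| = 8 and 4 | 8, so subgroups of order 4 are possible by Lagrange.
The subgroups of order 4 are: {(0,0), (0,1), (2,0), (2,1)}; {(0,0), (1,0), (2,0), (3,0)}; {(0,0), (1,1), (2,0), (3,1)}.
So G has 3 subgroups of order 4.

3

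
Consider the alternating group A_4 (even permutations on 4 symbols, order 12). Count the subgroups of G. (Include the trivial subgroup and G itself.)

|G| = 12, so by Lagrange every subgroup order divides 12. Divisors: 1, 2, 3, 4, 6, 12.
Subgroups by order — order 1: 1; order 2: 3; order 3: 4; order 4: 1; order 6: 0; order 12: 1.
Total: 1 + 3 + 4 + 1 + 0 + 1 = 10.

10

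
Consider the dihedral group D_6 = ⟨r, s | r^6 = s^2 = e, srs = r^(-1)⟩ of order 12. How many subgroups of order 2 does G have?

7

|G| = 12 and 2 | 12, so subgroups of order 2 are possible by Lagrange.
The subgroups of order 2 are: {e, r^2s}; {e, r^3}; {e, r^3s}; {e, r^4s}; … (7 in all).
So G has 7 subgroups of order 2.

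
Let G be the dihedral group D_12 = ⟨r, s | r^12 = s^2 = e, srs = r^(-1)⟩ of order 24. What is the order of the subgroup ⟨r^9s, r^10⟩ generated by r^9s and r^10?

12

|⟨r^9s⟩| = 2 and |⟨r^10⟩| = 6, so |H| is a multiple of lcm(2, 6) = 6 and divides |G| = 24.
Closing under the operation: H = {e, r^2, r^4, r^6, r^8, r^10, rs, r^3s, r^5s, r^7s, r^9s, r^11s}, so |H| = 12.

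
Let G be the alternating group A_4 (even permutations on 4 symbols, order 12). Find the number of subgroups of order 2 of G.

|G| = 12 and 2 | 12, so subgroups of order 2 are possible by Lagrange.
The subgroups of order 2 are: {e, (1 2)(3 4)}; {e, (1 3)(2 4)}; {e, (1 4)(2 3)}.
So G has 3 subgroups of order 2.

3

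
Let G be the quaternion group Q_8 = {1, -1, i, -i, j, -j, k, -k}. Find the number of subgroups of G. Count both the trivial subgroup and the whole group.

6

|G| = 8, so by Lagrange every subgroup order divides 8. Divisors: 1, 2, 4, 8.
Subgroups by order — order 1: 1; order 2: 1; order 4: 3; order 8: 1.
Total: 1 + 1 + 3 + 1 = 6.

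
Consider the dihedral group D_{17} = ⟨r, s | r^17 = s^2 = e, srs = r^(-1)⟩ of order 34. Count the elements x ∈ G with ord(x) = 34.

No element of G has order 34 (even though 34 | 34).

0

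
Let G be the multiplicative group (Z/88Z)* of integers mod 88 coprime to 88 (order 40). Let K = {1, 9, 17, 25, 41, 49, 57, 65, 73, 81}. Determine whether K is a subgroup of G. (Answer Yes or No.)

|K| = 10 divides |G| = 40, consistent with Lagrange.
K contains the identity, every element's inverse is in K, and K is closed under ·: it is a subgroup.
In fact K = ⟨73⟩.

Yes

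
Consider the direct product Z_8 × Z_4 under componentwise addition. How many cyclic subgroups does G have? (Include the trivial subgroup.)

14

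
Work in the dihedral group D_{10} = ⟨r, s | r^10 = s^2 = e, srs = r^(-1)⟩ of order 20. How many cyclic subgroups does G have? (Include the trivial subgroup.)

Group the elements of G by the cyclic subgroup they generate; each cyclic subgroup of order d accounts for φ(d) elements.
Cyclic subgroups by order — order 1: 1; order 2: 11; order 5: 1; order 10: 1.
Total: 14.

14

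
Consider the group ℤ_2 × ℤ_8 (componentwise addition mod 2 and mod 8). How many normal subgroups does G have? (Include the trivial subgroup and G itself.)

11

G is abelian, so every subgroup is normal.
G has 11 subgroups in total, hence 11 normal subgroups.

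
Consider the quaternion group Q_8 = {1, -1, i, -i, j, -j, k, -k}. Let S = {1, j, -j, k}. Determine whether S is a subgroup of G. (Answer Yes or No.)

No

k ∈ S but its inverse -k ∉ S, so S is not a subgroup.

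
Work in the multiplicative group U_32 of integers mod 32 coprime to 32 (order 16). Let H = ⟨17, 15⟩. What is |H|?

|⟨17⟩| = 2 and |⟨15⟩| = 2, so |H| is a multiple of lcm(2, 2) = 2 and divides |G| = 16.
Closing under the operation: H = {1, 15, 17, 31}, so |H| = 4.

4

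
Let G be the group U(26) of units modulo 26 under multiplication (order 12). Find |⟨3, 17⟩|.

|⟨3⟩| = 3 and |⟨17⟩| = 6, so |H| is a multiple of lcm(3, 6) = 6 and divides |G| = 12.
Closing under the operation: H = {1, 3, 9, 17, 23, 25}, so |H| = 6.

6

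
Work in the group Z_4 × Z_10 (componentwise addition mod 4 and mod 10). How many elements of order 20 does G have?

16

An element (a,b) has order lcm(ord(a), ord(b)); count pairs with lcm equal to 20.
Enumerating gives 16 such elements.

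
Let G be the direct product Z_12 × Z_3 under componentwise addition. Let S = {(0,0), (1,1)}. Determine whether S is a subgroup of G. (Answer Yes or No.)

No

(1,1) ∈ S but its inverse (11,2) ∉ S, so S is not a subgroup.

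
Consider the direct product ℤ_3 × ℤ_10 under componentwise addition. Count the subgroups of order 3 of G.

1

|G| = 30 and 3 | 30, so subgroups of order 3 are possible by Lagrange.
The subgroups of order 3 are: {(0,0), (1,0), (2,0)}.
So G has 1 subgroup of order 3.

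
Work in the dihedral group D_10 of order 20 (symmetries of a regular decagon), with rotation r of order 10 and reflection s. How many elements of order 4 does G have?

No element of G has order 4 (even though 4 | 20).

0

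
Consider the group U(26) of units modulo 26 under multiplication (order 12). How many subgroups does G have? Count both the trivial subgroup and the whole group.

|G| = 12, so by Lagrange every subgroup order divides 12. Divisors: 1, 2, 3, 4, 6, 12.
Subgroups by order — order 1: 1; order 2: 1; order 3: 1; order 4: 1; order 6: 1; order 12: 1.
Total: 1 + 1 + 1 + 1 + 1 + 1 = 6.

6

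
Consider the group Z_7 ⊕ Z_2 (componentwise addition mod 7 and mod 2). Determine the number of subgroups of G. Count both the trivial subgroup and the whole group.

4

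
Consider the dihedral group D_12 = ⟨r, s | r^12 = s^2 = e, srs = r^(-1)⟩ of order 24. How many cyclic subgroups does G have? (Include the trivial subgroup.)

18

Each element a generates a cyclic subgroup ⟨a⟩; distinct elements may generate the same one (a cyclic group of order d has φ(d) generators).
Cyclic subgroups by order — order 1: 1; order 2: 13; order 3: 1; order 4: 1; order 6: 1; order 12: 1.
Total: 18.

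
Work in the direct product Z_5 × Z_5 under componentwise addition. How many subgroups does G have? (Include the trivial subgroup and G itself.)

8

|G| = 25, so by Lagrange every subgroup order divides 25. Divisors: 1, 5, 25.
Subgroups by order — order 1: 1; order 5: 6; order 25: 1.
Total: 1 + 6 + 1 = 8.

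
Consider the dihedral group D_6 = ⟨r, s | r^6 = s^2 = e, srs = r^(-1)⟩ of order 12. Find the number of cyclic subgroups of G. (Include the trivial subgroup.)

10

A cyclic subgroup of order d is generated by each of its φ(d) elements of order d, so the cyclic subgroups of order d number (#elements of order d)/φ(d).
Cyclic subgroups by order — order 1: 1; order 2: 7; order 3: 1; order 6: 1.
Total: 10.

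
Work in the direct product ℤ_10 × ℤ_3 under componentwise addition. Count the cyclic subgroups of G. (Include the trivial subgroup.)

Each element a generates a cyclic subgroup ⟨a⟩; distinct elements may generate the same one (a cyclic group of order d has φ(d) generators).
Cyclic subgroups by order — order 1: 1; order 2: 1; order 3: 1; order 5: 1; order 6: 1; order 10: 1; order 15: 1; order 30: 1.
Total: 8.

8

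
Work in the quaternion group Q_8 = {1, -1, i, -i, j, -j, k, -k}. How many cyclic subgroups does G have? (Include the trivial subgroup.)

A cyclic subgroup of order d is generated by each of its φ(d) elements of order d, so the cyclic subgroups of order d number (#elements of order d)/φ(d).
Cyclic subgroups by order — order 1: 1; order 2: 1; order 4: 3.
Total: 5.

5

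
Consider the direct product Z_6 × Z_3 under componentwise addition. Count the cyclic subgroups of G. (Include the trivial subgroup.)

A cyclic subgroup of order d is generated by each of its φ(d) elements of order d, so the cyclic subgroups of order d number (#elements of order d)/φ(d).
Cyclic subgroups by order — order 1: 1; order 2: 1; order 3: 4; order 6: 4.
Total: 10.

10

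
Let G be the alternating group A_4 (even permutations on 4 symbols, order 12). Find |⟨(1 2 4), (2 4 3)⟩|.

12

|⟨(1 2 4)⟩| = 3 and |⟨(2 4 3)⟩| = 3, so |H| is a multiple of lcm(3, 3) = 3 and divides |G| = 12.
Closing {(1 2 4), (2 4 3)} under the group operation gives all of G, so |H| = 12.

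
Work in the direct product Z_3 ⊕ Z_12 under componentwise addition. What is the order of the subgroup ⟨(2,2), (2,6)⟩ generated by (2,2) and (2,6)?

18

|⟨(2,2)⟩| = 6 and |⟨(2,6)⟩| = 6, so |H| is a multiple of lcm(6, 6) = 6 and divides |G| = 36.
Closing under the operation: H = {(0,0), (0,2), (0,4), (0,6), (0,8), (0,10), (1,0), (1,2), (1,4), (1,6), (1,8), (1,10), (2,0), (2,2), (2,4), (2,6), (2,8), (2,10)}, so |H| = 18.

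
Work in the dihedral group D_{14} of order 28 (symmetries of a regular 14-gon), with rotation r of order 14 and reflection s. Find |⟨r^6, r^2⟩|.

|⟨r^6⟩| = 7 and |⟨r^2⟩| = 7, so |H| is a multiple of lcm(7, 7) = 7 and divides |G| = 28.
Closing under the operation: H = {e, r^2, r^4, r^6, r^8, r^10, r^12}, so |H| = 7.

7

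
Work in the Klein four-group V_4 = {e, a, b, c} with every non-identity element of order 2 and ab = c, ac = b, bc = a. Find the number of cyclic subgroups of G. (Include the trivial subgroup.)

4

Each element a generates a cyclic subgroup ⟨a⟩; distinct elements may generate the same one (a cyclic group of order d has φ(d) generators).
Cyclic subgroups by order — order 1: 1; order 2: 3.
Total: 4.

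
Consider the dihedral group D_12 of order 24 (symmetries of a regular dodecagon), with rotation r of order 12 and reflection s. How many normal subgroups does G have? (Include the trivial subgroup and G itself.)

G has 34 subgroups. Checking conjugation-invariance by order — order 1: 1/1 normal; order 2: 1/13 normal; order 3: 1/1 normal; order 4: 1/7 normal; order 6: 1/5 normal; order 8: 0/3 normal; order 12: 3/3 normal; order 24: 1/1 normal.
Total normal subgroups: 9.

9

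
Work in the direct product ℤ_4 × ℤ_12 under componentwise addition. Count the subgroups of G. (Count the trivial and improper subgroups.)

30

|G| = 48, so by Lagrange every subgroup order divides 48. Divisors: 1, 2, 3, 4, 6, 8, 12, 16, 24, 48.
Subgroups by order — order 1: 1; order 2: 3; order 3: 1; order 4: 7; order 6: 3; order 8: 3; order 12: 7; order 16: 1; order 24: 3; order 48: 1.
Total: 1 + 3 + 1 + 7 + 3 + 3 + 7 + 1 + 3 + 1 = 30.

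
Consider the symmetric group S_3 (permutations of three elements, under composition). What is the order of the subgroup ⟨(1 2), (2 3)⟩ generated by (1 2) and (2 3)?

|⟨(1 2)⟩| = 2 and |⟨(2 3)⟩| = 2, so |H| is a multiple of lcm(2, 2) = 2 and divides |G| = 6.
Closing {(1 2), (2 3)} under the group operation gives all of G, so |H| = 6.

6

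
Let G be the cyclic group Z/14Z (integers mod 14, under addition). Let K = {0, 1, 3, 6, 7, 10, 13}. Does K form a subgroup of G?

3 ∈ K but its inverse 11 ∉ K, so K is not a subgroup.

No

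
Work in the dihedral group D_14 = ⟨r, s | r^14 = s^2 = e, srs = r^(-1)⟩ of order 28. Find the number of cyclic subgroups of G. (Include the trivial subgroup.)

Each element a generates a cyclic subgroup ⟨a⟩; distinct elements may generate the same one (a cyclic group of order d has φ(d) generators).
Cyclic subgroups by order — order 1: 1; order 2: 15; order 7: 1; order 14: 1.
Total: 18.

18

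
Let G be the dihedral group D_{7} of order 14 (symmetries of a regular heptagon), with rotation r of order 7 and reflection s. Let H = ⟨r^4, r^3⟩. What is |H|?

7

|⟨r^4⟩| = 7 and |⟨r^3⟩| = 7, so |H| is a multiple of lcm(7, 7) = 7 and divides |G| = 14.
Closing under the operation: H = {e, r, r^2, r^3, r^4, r^5, r^6}, so |H| = 7.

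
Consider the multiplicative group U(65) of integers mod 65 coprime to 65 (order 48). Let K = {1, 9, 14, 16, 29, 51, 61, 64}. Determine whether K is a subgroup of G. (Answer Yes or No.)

No

Closure fails: 64 · 9 = 56 ∉ K. So K is not a subgroup.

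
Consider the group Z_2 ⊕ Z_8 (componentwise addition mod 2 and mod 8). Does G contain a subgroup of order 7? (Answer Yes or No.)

No

7 does not divide |G| = 16, so by Lagrange no subgroup of order 7 exists.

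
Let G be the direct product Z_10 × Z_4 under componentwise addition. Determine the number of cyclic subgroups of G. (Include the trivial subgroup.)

12

Group the elements of G by the cyclic subgroup they generate; each cyclic subgroup of order d accounts for φ(d) elements.
Cyclic subgroups by order — order 1: 1; order 2: 3; order 4: 2; order 5: 1; order 10: 3; order 20: 2.
Total: 12.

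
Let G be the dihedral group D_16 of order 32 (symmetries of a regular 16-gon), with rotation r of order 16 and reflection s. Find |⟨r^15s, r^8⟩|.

|⟨r^15s⟩| = 2 and |⟨r^8⟩| = 2, so |H| is a multiple of lcm(2, 2) = 2 and divides |G| = 32.
Closing under the operation: H = {e, r^8, r^7s, r^15s}, so |H| = 4.

4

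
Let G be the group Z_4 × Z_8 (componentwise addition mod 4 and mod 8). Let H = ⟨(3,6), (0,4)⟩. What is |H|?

|⟨(3,6)⟩| = 4 and |⟨(0,4)⟩| = 2, so |H| is a multiple of lcm(4, 2) = 4 and divides |G| = 32.
Closing under the operation: H = {(0,0), (0,4), (1,2), (1,6), (2,0), (2,4), (3,2), (3,6)}, so |H| = 8.

8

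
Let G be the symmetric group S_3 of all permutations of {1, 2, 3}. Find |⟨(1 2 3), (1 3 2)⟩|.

|⟨(1 2 3)⟩| = 3 and |⟨(1 3 2)⟩| = 3, so |H| is a multiple of lcm(3, 3) = 3 and divides |G| = 6.
Closing under the operation: H = {e, (1 2 3), (1 3 2)}, so |H| = 3.

3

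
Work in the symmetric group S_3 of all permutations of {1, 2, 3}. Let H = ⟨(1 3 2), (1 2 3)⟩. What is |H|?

3

|⟨(1 3 2)⟩| = 3 and |⟨(1 2 3)⟩| = 3, so |H| is a multiple of lcm(3, 3) = 3 and divides |G| = 6.
Closing under the operation: H = {e, (1 2 3), (1 3 2)}, so |H| = 3.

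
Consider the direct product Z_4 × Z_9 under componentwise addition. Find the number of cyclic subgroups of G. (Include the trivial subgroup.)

Each element a generates a cyclic subgroup ⟨a⟩; distinct elements may generate the same one (a cyclic group of order d has φ(d) generators).
Cyclic subgroups by order — order 1: 1; order 2: 1; order 3: 1; order 4: 1; order 6: 1; order 9: 1; order 12: 1; order 18: 1; order 36: 1.
Total: 9.

9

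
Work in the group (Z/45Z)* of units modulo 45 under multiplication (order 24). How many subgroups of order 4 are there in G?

|G| = 24 and 4 | 24, so subgroups of order 4 are possible by Lagrange.
The subgroups of order 4 are: {1, 8, 17, 19}; {1, 19, 26, 44}; {1, 19, 28, 37}.
So G has 3 subgroups of order 4.

3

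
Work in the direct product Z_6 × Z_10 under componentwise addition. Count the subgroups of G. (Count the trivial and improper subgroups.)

20

|G| = 60, so by Lagrange every subgroup order divides 60. Divisors: 1, 2, 3, 4, 5, 6, 10, 12, 15, 20, 30, 60.
Subgroups by order — order 1: 1; order 2: 3; order 3: 1; order 4: 1; order 5: 1; order 6: 3; order 10: 3; order 12: 1; order 15: 1; order 20: 1; order 30: 3; order 60: 1.
Total: 1 + 3 + 1 + 1 + 1 + 3 + 3 + 1 + 1 + 1 + 3 + 1 = 20.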